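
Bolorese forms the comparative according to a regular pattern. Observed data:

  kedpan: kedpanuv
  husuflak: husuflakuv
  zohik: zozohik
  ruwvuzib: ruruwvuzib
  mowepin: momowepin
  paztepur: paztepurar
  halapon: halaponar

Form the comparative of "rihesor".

"rihesor" has last vowel 'o'. The one such stem in the data (halapon → halaponar) adds -ar, so the same rule applies.
The other patterns: stems whose last vowel is 'a' add -uv; stems whose last vowel is 'i' repeat the first consonant+vowel as a prefix.
So rihesor → rihesorar.

rihesorar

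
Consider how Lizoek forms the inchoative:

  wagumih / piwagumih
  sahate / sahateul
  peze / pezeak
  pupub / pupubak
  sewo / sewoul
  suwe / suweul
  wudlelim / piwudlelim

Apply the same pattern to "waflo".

suwe and peze both end in -e yet inflect differently (suweul, pezeak), so the final letter is not what conditions the rule; the first letter is.
"waflo" begins with w-. The stems beginning with w- (wagumih → piwagumih, wudlelim → piwudlelim) add the prefix pi-.
The other patterns: stems beginning with s- add -ul; stems beginning with p- add -ak.
So waflo → piwaflo.

piwaflo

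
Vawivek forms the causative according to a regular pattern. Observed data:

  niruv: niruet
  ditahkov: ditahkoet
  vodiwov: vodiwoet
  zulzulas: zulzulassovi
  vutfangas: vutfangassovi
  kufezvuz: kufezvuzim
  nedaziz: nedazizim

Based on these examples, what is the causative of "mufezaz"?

"mufezaz" ends in -z. The stems ending in -z (kufezvuz → kufezvuzim, nedaziz → nedazizim) add -im.
So mufezaz → mufezazim.

mufezazim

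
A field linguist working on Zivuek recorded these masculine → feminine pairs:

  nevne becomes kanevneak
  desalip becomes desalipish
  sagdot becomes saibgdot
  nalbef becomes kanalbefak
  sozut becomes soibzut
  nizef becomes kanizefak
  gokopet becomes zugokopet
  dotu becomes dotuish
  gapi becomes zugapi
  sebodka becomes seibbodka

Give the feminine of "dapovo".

sagdot and gokopet both end in -t yet inflect differently (saibgdot, zugokopet), so the final letter is not what conditions the rule; the first letter is.
"dapovo" begins with d-. The stems beginning with d- (desalip → desalipish, dotu → dotuish) add -ish.
The other patterns: stems beginning with s- insert -ib- after the first vowel; stems beginning with n- add ka- … -ak around the stem; stems beginning with g- add the prefix zu-.
So dapovo → dapovoish.

dapovoish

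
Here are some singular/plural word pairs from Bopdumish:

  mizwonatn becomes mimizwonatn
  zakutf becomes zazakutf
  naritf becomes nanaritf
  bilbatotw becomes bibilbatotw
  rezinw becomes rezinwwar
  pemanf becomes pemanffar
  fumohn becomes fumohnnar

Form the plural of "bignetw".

bibignetw

bilbatotw and rezinw both end in -w yet inflect differently (bibilbatotw, rezinwwar), so the final letter is not what conditions the rule; the second-to-last letter is.
"bignetw" has second-to-last letter 't'. The stems whose second-to-last letter is 't' (mizwonatn → mimizwonatn, zakutf → zazakutf, naritf → nanaritf) repeat the first consonant+vowel as a prefix.
So bignetw → bibignetw.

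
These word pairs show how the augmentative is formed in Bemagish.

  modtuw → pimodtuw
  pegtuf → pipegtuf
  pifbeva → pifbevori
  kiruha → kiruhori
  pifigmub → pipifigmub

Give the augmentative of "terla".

terlori

pifbeva and pegtuf both begin with p- yet inflect differently (pifbevori, pipegtuf), so the first letter is not what conditions the rule; whether the stem ends in a vowel or a consonant is.
"terla" ends in a vowel. The stems ending in a vowel (kiruha → kiruhori, pifbeva → pifbevori) drop the final letter and add -ori.
The other pattern: stems ending in a consonant add the prefix pi-.
So terla → terlori.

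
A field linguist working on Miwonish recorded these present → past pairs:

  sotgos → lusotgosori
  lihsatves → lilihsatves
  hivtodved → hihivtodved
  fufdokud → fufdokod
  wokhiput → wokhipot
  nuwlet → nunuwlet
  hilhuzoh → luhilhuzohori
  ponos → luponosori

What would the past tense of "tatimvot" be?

ponos and lihsatves both end in -s yet inflect differently (luponosori, lilihsatves), so the final letter is not what conditions the rule; the last vowel is.
"tatimvot" has last vowel 'o'. The stems whose last vowel is 'o' (ponos → luponosori, sotgos → lusotgosori, hilhuzoh → luhilhuzohori) add lu- … -ori around the stem.
So tatimvot → lutatimvotori.

lutatimvotori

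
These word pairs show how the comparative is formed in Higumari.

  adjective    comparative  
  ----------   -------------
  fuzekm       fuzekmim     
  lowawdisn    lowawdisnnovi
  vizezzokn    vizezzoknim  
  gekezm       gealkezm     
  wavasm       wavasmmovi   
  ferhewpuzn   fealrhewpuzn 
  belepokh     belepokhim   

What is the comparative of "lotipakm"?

gekezm and fuzekm both end in -m yet inflect differently (gealkezm, fuzekmim), so the final letter is not what conditions the rule; the second-to-last letter is.
"lotipakm" has second-to-last letter 'k'. The stems whose second-to-last letter is 'k' (belepokh → belepokhim, fuzekm → fuzekmim, vizezzokn → vizezzoknim) add -im.
The other patterns: stems whose second-to-last letter is 'z' insert -al- after the first vowel; stems whose second-to-last letter is 's' double the final consonant and add -ovi.
So lotipakm → lotipakmim.

lotipakmim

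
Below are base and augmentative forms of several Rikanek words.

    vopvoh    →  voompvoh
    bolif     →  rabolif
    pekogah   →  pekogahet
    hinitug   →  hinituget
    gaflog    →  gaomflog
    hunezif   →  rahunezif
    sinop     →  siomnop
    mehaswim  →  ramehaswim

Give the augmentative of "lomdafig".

"lomdafig" has last vowel 'i'. The stems whose last vowel is 'i' (hunezif → rahunezif, mehaswim → ramehaswim, bolif → rabolif) add the prefix ra-.
So lomdafig → ralomdafig.

ralomdafig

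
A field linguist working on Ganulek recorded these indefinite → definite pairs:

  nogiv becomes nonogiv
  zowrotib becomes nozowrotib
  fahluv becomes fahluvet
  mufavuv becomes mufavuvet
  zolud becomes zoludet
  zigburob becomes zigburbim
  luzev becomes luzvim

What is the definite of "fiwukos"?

nogiv and fahluv both end in -v yet inflect differently (nonogiv, fahluvet), so the final letter is not what conditions the rule; the last vowel is.
"fiwukos" has last vowel 'o'. The one such stem in the data (zigburob → zigburbim) deletes the last vowel and adds -im (as does luzev), so the same rule applies.
The other patterns: stems whose last vowel is 'i' add the prefix no-; stems whose last vowel is 'u' add -et.
So fiwukos → fiwuksim.

fiwuksim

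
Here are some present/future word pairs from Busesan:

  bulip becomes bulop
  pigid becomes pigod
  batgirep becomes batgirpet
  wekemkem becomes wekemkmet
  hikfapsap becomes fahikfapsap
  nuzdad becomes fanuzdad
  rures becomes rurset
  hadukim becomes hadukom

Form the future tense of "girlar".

fagirlar

"girlar" has last vowel 'a'. The stems whose last vowel is 'a' (hikfapsap → fahikfapsap, nuzdad → fanuzdad) add the prefix fa-.
The other patterns: stems whose last vowel is 'i' change the last vowel to 'o'; stems whose last vowel is 'e' delete the last vowel and add -et.
So girlar → fagirlar.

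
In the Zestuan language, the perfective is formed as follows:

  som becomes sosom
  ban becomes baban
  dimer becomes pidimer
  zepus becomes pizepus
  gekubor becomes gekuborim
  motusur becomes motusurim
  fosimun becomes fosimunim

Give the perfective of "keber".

pikeber

dimer and gekubor both end in -r yet inflect differently (pidimer, gekuborim), so the final letter is not what conditions the rule; the number of vowels is.
"keber" has 2 vowels. The stems with 2 vowels (dimer → pidimer, zepus → pizepus) add the prefix pi-.
So keber → pikeber.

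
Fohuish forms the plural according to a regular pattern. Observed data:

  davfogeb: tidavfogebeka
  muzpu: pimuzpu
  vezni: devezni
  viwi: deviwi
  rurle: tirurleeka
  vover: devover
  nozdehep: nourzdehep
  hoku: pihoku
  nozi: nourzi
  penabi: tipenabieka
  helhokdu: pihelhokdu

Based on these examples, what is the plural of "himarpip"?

pihimarpip

viwi and nozi both end in -i yet inflect differently (deviwi, nourzi), so the final letter is not what conditions the rule; the first letter is.
"himarpip" begins with h-. The stems beginning with h- (helhokdu → pihelhokdu, hoku → pihoku) add the prefix pi-.
The other patterns: stems beginning with v- add the prefix de-; stems beginning with n- insert -ur- after the first vowel; stems beginning with d-, p- or r- add ti- … -eka around the stem.
So himarpip → pihimarpip.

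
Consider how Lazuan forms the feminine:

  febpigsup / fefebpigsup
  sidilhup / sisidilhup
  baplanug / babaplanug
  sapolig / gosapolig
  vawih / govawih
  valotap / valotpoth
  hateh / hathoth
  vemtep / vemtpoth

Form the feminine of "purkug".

baplanug and sapolig both end in -g yet inflect differently (babaplanug, gosapolig), so the final letter is not what conditions the rule; the last vowel is.
"purkug" has last vowel 'u'. The stems whose last vowel is 'u' (febpigsup → fefebpigsup, sidilhup → sisidilhup, baplanug → babaplanug) repeat the first consonant+vowel as a prefix.
The other patterns: stems whose last vowel is 'i' add the prefix go-; stems whose last vowel is 'a' or 'e' delete the last vowel and add -oth.
So purkug → pupurkug.

pupurkug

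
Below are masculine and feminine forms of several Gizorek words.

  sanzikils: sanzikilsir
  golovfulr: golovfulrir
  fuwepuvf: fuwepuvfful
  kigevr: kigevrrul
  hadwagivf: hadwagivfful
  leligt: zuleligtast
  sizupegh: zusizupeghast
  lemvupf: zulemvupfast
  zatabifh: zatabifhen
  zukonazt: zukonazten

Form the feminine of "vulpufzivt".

vulpufzivttul

"vulpufzivt" has second-to-last letter 'v'. The stems whose second-to-last letter is 'v' (fuwepuvf → fuwepuvfful, kigevr → kigevrrul, hadwagivf → hadwagivfful) double the final consonant and add -ul.
The other patterns: stems whose second-to-last letter is 'l' add -ir; stems whose second-to-last letter is 'g' or 'p' add zu- … -ast around the stem; stems whose second-to-last letter is 'f' or 'z' add -en.
So vulpufzivt → vulpufzivttul.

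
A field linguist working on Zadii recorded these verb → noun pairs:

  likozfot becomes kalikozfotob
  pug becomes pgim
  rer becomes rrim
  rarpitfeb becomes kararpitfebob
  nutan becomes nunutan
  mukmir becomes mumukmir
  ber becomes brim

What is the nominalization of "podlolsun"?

"podlolsun" has 3 vowels. The stems with 3 vowels (rarpitfeb → kararpitfebob, likozfot → kalikozfotob) add ka- … -ob around the stem.
So podlolsun → kapodlolsunob.

kapodlolsunob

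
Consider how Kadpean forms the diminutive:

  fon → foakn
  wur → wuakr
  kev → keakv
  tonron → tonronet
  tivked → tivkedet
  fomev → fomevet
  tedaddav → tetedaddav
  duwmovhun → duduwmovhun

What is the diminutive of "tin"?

tiakn

"tin" has 1 vowel. The stems with 1 vowel (fon → foakn, wur → wuakr, kev → keakv) insert -ak- after the first vowel.
So tin → tiakn.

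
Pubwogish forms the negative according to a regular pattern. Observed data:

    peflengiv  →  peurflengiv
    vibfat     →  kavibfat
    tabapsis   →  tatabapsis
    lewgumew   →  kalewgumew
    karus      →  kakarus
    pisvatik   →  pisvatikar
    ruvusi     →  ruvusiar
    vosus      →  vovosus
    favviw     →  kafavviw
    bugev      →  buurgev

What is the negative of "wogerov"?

wourgerov

tabapsis and favviw both have last vowel 'i' yet inflect differently (tatabapsis, kafavviw), so the last vowel is not what conditions the rule; the final letter is.
"wogerov" ends in -v. The stems ending in -v (bugev → buurgev, peflengiv → peurflengiv) insert -ur- after the first vowel.
The other patterns: stems ending in -s repeat the first consonant+vowel as a prefix; stems ending in -t or -w add the prefix ka-; stems ending in -i or -k add -ar.
So wogerov → wourgerov.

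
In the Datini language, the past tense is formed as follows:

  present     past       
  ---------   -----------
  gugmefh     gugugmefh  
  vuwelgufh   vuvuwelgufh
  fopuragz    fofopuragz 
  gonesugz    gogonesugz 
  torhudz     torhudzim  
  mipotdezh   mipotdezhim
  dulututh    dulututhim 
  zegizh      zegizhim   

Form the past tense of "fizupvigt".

fopuragz and torhudz both end in -z yet inflect differently (fofopuragz, torhudzim), so the final letter is not what conditions the rule; the second-to-last letter is.
"fizupvigt" has second-to-last letter 'g'. The stems whose second-to-last letter is 'g' (fopuragz → fofopuragz, gonesugz → gogonesugz) repeat the first consonant+vowel as a prefix.
The other pattern: stems whose second-to-last letter is 'd', 't' or 'z' add -im.
So fizupvigt → fifizupvigt.

fifizupvigt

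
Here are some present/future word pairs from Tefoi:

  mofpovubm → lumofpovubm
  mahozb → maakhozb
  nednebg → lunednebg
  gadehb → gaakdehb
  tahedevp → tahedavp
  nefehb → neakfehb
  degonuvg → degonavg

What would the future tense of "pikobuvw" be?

degonuvg and nednebg both end in -g yet inflect differently (degonavg, lunednebg), so the final letter is not what conditions the rule; the second-to-last letter is.
"pikobuvw" has second-to-last letter 'v'. The stems whose second-to-last letter is 'v' (degonuvg → degonavg, tahedevp → tahedavp) change the last vowel to 'a'.
So pikobuvw → pikobavw.

pikobavw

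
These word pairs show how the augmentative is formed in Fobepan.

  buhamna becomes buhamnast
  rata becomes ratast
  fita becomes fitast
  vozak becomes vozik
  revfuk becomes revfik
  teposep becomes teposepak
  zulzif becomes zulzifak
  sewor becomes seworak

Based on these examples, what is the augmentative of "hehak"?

hehik

"hehak" ends in -k. The stems ending in -k (vozak → vozik, revfuk → revfik) change the last vowel to 'i'.
The other patterns: stems ending in -a drop the final letter and add -ast; stems ending in -f, -p or -r add -ak.
So hehak → hehik.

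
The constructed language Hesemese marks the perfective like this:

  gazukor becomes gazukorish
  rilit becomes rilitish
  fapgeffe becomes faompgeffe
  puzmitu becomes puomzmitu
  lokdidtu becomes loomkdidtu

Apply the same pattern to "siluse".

gazukor and fapgeffe both have 3 vowels yet inflect differently (gazukorish, faompgeffe), so the number of vowels is not what conditions the rule; whether the stem ends in a vowel or a consonant is.
"siluse" ends in a vowel. The stems ending in a vowel (fapgeffe → faompgeffe, puzmitu → puomzmitu, lokdidtu → loomkdidtu) insert -om- after the first vowel.
The other pattern: stems ending in a consonant add -ish.
So siluse → siomluse.

siomluse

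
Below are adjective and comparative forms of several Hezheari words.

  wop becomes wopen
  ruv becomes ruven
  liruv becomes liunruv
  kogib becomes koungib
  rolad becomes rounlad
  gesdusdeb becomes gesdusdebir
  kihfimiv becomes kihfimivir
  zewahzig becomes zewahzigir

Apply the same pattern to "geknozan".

geknozanir

ruv and liruv both end in -v yet inflect differently (ruven, liunruv), so the final letter is not what conditions the rule; the number of vowels is.
"geknozan" has 3 vowels. The stems with 3 vowels (gesdusdeb → gesdusdebir, kihfimiv → kihfimivir, zewahzig → zewahzigir) add -ir.
The other patterns: stems with 1 vowel add -en; stems with 2 vowels insert -un- after the first vowel.
So geknozan → geknozanir.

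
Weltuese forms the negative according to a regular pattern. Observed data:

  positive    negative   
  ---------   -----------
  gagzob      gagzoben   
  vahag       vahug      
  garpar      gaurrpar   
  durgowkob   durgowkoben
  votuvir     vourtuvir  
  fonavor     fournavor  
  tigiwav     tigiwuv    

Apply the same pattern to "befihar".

fonavor and durgowkob both have last vowel 'o' yet inflect differently (fournavor, durgowkoben), so the last vowel is not what conditions the rule; the final letter is.
"befihar" ends in -r. The stems ending in -r (fonavor → fournavor, garpar → gaurrpar, votuvir → vourtuvir) insert -ur- after the first vowel.
The other patterns: stems ending in -b add -en; stems ending in -g or -v change the last vowel to 'u'.
So befihar → beurfihar.

beurfihar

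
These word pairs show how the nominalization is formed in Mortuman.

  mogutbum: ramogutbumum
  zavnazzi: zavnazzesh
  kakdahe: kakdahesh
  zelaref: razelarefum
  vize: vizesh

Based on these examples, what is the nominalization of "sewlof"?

kakdahe and zelaref both have last vowel 'e' yet inflect differently (kakdahesh, razelarefum), so the last vowel is not what conditions the rule; whether the stem ends in a vowel or a consonant is.
"sewlof" ends in a consonant. The stems ending in a consonant (mogutbum → ramogutbumum, zelaref → razelarefum) add ra- … -um around the stem.
So sewlof → rasewlofum.

rasewlofum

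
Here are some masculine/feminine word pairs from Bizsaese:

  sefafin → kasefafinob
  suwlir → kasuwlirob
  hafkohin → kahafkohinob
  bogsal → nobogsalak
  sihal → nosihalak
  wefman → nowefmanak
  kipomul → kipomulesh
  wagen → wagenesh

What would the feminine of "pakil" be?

kapakilob

sefafin and wefman both end in -n yet inflect differently (kasefafinob, nowefmanak), so the final letter is not what conditions the rule; the last vowel is.
"pakil" has last vowel 'i'. The stems whose last vowel is 'i' (sefafin → kasefafinob, suwlir → kasuwlirob, hafkohin → kahafkohinob) add ka- … -ob around the stem.
The other patterns: stems whose last vowel is 'a' add no- … -ak around the stem; stems whose last vowel is 'e' or 'u' add -esh.
So pakil → kapakilob.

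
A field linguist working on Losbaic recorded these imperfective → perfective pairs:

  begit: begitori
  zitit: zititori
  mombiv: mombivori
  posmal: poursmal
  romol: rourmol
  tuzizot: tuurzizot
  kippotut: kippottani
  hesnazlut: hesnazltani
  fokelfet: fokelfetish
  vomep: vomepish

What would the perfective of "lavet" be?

"lavet" has last vowel 'e'. The stems whose last vowel is 'e' (fokelfet → fokelfetish, vomep → vomepish) add -ish.
So lavet → lavetish.

lavetish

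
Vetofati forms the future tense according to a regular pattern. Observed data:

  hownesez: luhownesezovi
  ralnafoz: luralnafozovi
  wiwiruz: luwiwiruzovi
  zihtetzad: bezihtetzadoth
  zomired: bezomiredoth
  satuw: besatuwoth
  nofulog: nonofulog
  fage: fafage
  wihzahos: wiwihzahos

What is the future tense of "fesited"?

hownesez and zomired both have last vowel 'e' yet inflect differently (luhownesezovi, bezomiredoth), so the last vowel is not what conditions the rule; the final letter is.
"fesited" ends in -d. The stems ending in -d (zihtetzad → bezihtetzadoth, zomired → bezomiredoth) add be- … -oth around the stem.
So fesited → befesitedoth.

befesitedoth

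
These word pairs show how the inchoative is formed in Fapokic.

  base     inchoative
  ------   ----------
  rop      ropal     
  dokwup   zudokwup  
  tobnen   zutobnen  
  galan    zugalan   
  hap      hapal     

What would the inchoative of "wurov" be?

rop and dokwup both end in -p yet inflect differently (ropal, zudokwup), so the final letter is not what conditions the rule; the number of vowels is.
"wurov" has 2 vowels. The stems with 2 vowels (tobnen → zutobnen, dokwup → zudokwup, galan → zugalan) add the prefix zu-.
The other pattern: stems with 1 vowel add -al.
So wurov → zuwurov.

zuwurov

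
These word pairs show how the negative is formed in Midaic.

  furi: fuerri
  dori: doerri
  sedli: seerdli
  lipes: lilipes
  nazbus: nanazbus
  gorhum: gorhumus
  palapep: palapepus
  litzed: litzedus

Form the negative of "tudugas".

"tudugas" ends in -s. The stems ending in -s (lipes → lilipes, nazbus → nanazbus) repeat the first consonant+vowel as a prefix.
So tudugas → tutudugas.

tutudugas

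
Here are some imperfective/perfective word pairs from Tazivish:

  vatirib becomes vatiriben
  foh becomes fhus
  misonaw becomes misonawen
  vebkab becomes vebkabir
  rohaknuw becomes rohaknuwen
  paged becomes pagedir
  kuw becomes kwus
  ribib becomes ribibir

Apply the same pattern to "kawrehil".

"kawrehil" has 3 vowels. The stems with 3 vowels (vatirib → vatiriben, misonaw → misonawen, rohaknuw → rohaknuwen) add -en.
The other patterns: stems with 1 vowel delete the last vowel and add -us; stems with 2 vowels add -ir.
So kawrehil → kawrehilen.

kawrehilen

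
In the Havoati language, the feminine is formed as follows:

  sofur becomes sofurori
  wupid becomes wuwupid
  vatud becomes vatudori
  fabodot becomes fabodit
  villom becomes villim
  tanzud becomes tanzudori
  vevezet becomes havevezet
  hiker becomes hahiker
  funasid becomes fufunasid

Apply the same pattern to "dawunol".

dawunil

"dawunol" has last vowel 'o'. The stems whose last vowel is 'o' (fabodot → fabodit, villom → villim) change the last vowel to 'i'.
The other patterns: stems whose last vowel is 'e' add the prefix ha-; stems whose last vowel is 'u' add -ori; stems whose last vowel is 'i' repeat the first consonant+vowel as a prefix.
So dawunol → dawunil.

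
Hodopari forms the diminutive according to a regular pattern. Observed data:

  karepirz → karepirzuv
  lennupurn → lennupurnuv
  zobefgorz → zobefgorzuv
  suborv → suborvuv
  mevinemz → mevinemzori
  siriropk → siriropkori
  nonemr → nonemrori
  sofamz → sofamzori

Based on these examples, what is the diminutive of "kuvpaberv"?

kuvpabervuv

karepirz and mevinemz both end in -z yet inflect differently (karepirzuv, mevinemzori), so the final letter is not what conditions the rule; the second-to-last letter is.
"kuvpaberv" has second-to-last letter 'r'. The stems whose second-to-last letter is 'r' (karepirz → karepirzuv, lennupurn → lennupurnuv, zobefgorz → zobefgorzuv) add -uv.
So kuvpaberv → kuvpabervuv.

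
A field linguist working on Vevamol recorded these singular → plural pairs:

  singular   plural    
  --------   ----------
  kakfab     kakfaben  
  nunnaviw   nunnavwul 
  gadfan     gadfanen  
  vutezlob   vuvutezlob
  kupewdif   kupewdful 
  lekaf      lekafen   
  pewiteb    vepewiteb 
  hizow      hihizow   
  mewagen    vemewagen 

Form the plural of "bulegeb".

vebulegeb

kakfab and pewiteb both end in -b yet inflect differently (kakfaben, vepewiteb), so the final letter is not what conditions the rule; the last vowel is.
"bulegeb" has last vowel 'e'. The stems whose last vowel is 'e' (pewiteb → vepewiteb, mewagen → vemewagen) add the prefix ve-.
So bulegeb → vebulegeb.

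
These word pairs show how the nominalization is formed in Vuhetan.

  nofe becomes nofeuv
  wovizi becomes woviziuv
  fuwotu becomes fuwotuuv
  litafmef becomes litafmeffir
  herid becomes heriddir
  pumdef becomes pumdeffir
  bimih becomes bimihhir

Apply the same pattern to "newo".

newouv

"newo" ends in a vowel. The stems ending in a vowel (nofe → nofeuv, wovizi → woviziuv, fuwotu → fuwotuuv) add -uv.
The other pattern: stems ending in a consonant double the final consonant and add -ir.
So newo → newouv.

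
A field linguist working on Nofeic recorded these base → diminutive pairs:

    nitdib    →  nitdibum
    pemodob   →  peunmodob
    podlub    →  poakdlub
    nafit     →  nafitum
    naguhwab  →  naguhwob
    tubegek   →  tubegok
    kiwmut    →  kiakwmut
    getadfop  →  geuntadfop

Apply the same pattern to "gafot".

"gafot" has last vowel 'o'. The stems whose last vowel is 'o' (getadfop → geuntadfop, pemodob → peunmodob) insert -un- after the first vowel.
The other patterns: stems whose last vowel is 'u' insert -ak- after the first vowel; stems whose last vowel is 'i' add -um; stems whose last vowel is 'a' or 'e' change the last vowel to 'o'.
So gafot → gaunfot.

gaunfot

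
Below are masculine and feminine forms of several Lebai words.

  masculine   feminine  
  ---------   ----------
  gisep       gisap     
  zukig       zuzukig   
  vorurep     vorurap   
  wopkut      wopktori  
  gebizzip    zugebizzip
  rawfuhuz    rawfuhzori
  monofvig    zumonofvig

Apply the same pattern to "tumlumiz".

"tumlumiz" has last vowel 'i'. The stems whose last vowel is 'i' (gebizzip → zugebizzip, zukig → zuzukig, monofvig → zumonofvig) add the prefix zu-.
The other patterns: stems whose last vowel is 'u' delete the last vowel and add -ori; stems whose last vowel is 'e' change the last vowel to 'a'.
So tumlumiz → zutumlumiz.

zutumlumiz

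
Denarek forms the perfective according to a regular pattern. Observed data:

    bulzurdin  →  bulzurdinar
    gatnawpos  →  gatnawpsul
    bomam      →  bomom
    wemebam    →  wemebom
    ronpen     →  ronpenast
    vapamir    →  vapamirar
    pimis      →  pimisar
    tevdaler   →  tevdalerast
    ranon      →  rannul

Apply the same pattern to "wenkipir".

ronpen and ranon both end in -n yet inflect differently (ronpenast, rannul), so the final letter is not what conditions the rule; the last vowel is.
"wenkipir" has last vowel 'i'. The stems whose last vowel is 'i' (bulzurdin → bulzurdinar, vapamir → vapamirar, pimis → pimisar) add -ar.
The other patterns: stems whose last vowel is 'a' change the last vowel to 'o'; stems whose last vowel is 'e' add -ast; stems whose last vowel is 'o' delete the last vowel and add -ul.
So wenkipir → wenkipirar.

wenkipirar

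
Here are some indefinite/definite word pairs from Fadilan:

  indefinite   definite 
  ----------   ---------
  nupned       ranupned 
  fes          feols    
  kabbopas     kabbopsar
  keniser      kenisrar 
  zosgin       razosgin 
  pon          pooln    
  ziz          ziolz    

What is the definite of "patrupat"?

"patrupat" has 3 vowels. The stems with 3 vowels (keniser → kenisrar, kabbopas → kabbopsar) delete the last vowel and add -ar.
So patrupat → patruptar.

patruptar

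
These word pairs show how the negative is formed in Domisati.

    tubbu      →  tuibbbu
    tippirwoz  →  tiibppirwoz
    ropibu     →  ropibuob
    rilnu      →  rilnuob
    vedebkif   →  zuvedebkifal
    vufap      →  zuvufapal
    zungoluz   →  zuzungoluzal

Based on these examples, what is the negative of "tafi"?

tubbu and ropibu both end in -u yet inflect differently (tuibbbu, ropibuob), so the final letter is not what conditions the rule; the first letter is.
"tafi" begins with t-. The stems beginning with t- (tubbu → tuibbbu, tippirwoz → tiibppirwoz) insert -ib- after the first vowel.
So tafi → taibfi.

taibfi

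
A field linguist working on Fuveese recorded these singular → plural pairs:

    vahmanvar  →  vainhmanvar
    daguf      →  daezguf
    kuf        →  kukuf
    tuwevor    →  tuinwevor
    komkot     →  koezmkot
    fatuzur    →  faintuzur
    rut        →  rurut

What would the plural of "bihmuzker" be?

kuf and daguf both end in -f yet inflect differently (kukuf, daezguf), so the final letter is not what conditions the rule; the number of vowels is.
"bihmuzker" has 3 vowels. The stems with 3 vowels (tuwevor → tuinwevor, vahmanvar → vainhmanvar, fatuzur → faintuzur) insert -in- after the first vowel.
So bihmuzker → biinhmuzker.

biinhmuzker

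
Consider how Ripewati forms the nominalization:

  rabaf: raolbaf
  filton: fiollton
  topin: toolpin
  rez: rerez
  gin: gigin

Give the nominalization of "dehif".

deolhif

filton and gin both end in -n yet inflect differently (fiollton, gigin), so the final letter is not what conditions the rule; the number of vowels is.
"dehif" has 2 vowels. The stems with 2 vowels (rabaf → raolbaf, filton → fiollton, topin → toolpin) insert -ol- after the first vowel.
The other pattern: stems with 1 vowel repeat the first consonant+vowel as a prefix.
So dehif → deolhif.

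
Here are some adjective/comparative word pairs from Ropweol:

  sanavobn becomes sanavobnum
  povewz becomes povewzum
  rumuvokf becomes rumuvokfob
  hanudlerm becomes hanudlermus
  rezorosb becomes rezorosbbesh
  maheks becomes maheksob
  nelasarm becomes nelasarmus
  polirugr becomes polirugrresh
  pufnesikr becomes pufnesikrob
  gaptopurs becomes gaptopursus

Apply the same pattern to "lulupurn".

lulupurnus

gaptopurs and maheks both end in -s yet inflect differently (gaptopursus, maheksob), so the final letter is not what conditions the rule; the second-to-last letter is.
"lulupurn" has second-to-last letter 'r'. The stems whose second-to-last letter is 'r' (gaptopurs → gaptopursus, nelasarm → nelasarmus, hanudlerm → hanudlermus) add -us.
So lulupurn → lulupurnus.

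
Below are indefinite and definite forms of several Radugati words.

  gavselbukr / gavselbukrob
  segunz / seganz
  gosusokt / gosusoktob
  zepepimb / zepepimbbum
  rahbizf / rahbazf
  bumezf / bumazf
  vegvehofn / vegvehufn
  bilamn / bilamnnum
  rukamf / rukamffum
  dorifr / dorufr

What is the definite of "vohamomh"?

vohamomhhum

gavselbukr and dorifr both end in -r yet inflect differently (gavselbukrob, dorufr), so the final letter is not what conditions the rule; the second-to-last letter is.
"vohamomh" has second-to-last letter 'm'. The stems whose second-to-last letter is 'm' (rukamf → rukamffum, zepepimb → zepepimbbum, bilamn → bilamnnum) double the final consonant and add -um.
The other patterns: stems whose second-to-last letter is 'k' add -ob; stems whose second-to-last letter is 'f' change the last vowel to 'u'; stems whose second-to-last letter is 'n' or 'z' change the last vowel to 'a'.
So vohamomh → vohamomhhum.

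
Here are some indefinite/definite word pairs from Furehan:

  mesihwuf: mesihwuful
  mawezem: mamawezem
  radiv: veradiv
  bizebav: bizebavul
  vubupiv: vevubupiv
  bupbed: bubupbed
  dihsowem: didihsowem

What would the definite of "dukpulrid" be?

vedukpulrid

radiv and bizebav both end in -v yet inflect differently (veradiv, bizebavul), so the final letter is not what conditions the rule; the last vowel is.
"dukpulrid" has last vowel 'i'. The stems whose last vowel is 'i' (radiv → veradiv, vubupiv → vevubupiv) add the prefix ve-.
So dukpulrid → vedukpulrid.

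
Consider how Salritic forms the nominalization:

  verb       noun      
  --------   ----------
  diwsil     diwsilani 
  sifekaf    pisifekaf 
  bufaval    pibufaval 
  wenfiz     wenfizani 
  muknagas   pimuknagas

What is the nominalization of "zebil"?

zebilani

bufaval and diwsil both end in -l yet inflect differently (pibufaval, diwsilani), so the final letter is not what conditions the rule; the last vowel is.
"zebil" has last vowel 'i'. The stems whose last vowel is 'i' (diwsil → diwsilani, wenfiz → wenfizani) add -ani.
So zebil → zebilani.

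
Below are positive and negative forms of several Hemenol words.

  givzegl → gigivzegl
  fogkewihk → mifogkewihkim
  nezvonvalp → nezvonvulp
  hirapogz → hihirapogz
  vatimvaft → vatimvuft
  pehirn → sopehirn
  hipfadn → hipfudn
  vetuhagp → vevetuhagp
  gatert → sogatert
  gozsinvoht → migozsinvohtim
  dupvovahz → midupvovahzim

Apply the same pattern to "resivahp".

miresivahpim

hirapogz and dupvovahz both end in -z yet inflect differently (hihirapogz, midupvovahzim), so the final letter is not what conditions the rule; the second-to-last letter is.
"resivahp" has second-to-last letter 'h'. The stems whose second-to-last letter is 'h' (dupvovahz → midupvovahzim, fogkewihk → mifogkewihkim, gozsinvoht → migozsinvohtim) add mi- … -im around the stem.
The other patterns: stems whose second-to-last letter is 'g' repeat the first consonant+vowel as a prefix; stems whose second-to-last letter is 'r' add the prefix so-; stems whose second-to-last letter is 'd', 'f' or 'l' change the last vowel to 'u'.
So resivahp → miresivahpim.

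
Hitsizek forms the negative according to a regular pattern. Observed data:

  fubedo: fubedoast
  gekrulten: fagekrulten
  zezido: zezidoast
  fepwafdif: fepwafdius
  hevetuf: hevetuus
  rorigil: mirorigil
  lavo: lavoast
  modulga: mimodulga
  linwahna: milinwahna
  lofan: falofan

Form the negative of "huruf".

lofan and modulga both have last vowel 'a' yet inflect differently (falofan, mimodulga), so the last vowel is not what conditions the rule; the final letter is.
"huruf" ends in -f. The stems ending in -f (fepwafdif → fepwafdius, hevetuf → hevetuus) drop the final letter and add -us.
The other patterns: stems ending in -o add -ast; stems ending in -n add the prefix fa-; stems ending in -a or -l add the prefix mi-.
So huruf → huruus.

huruus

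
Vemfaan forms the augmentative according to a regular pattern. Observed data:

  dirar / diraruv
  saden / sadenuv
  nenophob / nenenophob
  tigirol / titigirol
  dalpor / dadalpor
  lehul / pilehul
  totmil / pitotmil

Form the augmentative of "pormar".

"pormar" has last vowel 'a'. The one such stem in the data (dirar → diraruv) adds -uv, so the same rule applies.
So pormar → pormaruv.

pormaruv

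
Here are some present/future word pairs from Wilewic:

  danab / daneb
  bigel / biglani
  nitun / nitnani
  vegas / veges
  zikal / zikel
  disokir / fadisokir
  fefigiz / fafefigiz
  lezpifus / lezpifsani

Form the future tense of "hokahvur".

"hokahvur" has last vowel 'u'. The stems whose last vowel is 'u' (nitun → nitnani, lezpifus → lezpifsani) delete the last vowel and add -ani.
The other patterns: stems whose last vowel is 'a' change the last vowel to 'e'; stems whose last vowel is 'i' add the prefix fa-.
So hokahvur → hokahvrani.

hokahvrani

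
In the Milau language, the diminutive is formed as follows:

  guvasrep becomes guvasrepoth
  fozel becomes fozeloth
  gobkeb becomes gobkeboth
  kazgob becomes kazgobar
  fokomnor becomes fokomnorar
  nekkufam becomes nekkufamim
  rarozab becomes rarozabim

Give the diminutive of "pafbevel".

gobkeb and kazgob both end in -b yet inflect differently (gobkeboth, kazgobar), so the final letter is not what conditions the rule; the last vowel is.
"pafbevel" has last vowel 'e'. The stems whose last vowel is 'e' (guvasrep → guvasrepoth, fozel → fozeloth, gobkeb → gobkeboth) add -oth.
So pafbevel → pafbeveloth.

pafbeveloth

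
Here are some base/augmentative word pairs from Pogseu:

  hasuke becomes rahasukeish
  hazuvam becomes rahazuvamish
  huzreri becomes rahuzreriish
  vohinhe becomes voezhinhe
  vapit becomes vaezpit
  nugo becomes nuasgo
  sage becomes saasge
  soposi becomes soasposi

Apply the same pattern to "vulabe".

hasuke and vohinhe both end in -e yet inflect differently (rahasukeish, voezhinhe), so the final letter is not what conditions the rule; the first letter is.
"vulabe" begins with v-. The stems beginning with v- (vohinhe → voezhinhe, vapit → vaezpit) insert -ez- after the first vowel.
The other patterns: stems beginning with h- add ra- … -ish around the stem; stems beginning with n- or s- insert -as- after the first vowel.
So vulabe → vuezlabe.

vuezlabe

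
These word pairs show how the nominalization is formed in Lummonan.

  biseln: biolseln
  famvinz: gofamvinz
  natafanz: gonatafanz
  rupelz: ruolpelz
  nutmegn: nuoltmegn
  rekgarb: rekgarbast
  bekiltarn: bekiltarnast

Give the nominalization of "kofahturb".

bekiltarn and biseln both end in -n yet inflect differently (bekiltarnast, biolseln), so the final letter is not what conditions the rule; the second-to-last letter is.
"kofahturb" has second-to-last letter 'r'. The stems whose second-to-last letter is 'r' (rekgarb → rekgarbast, bekiltarn → bekiltarnast) add -ast.
So kofahturb → kofahturbast.

kofahturbast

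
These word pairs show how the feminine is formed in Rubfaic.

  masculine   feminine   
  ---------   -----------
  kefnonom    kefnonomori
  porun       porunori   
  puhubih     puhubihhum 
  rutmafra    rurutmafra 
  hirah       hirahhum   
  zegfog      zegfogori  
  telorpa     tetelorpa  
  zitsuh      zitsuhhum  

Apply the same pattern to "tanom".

"tanom" ends in -m. The one such stem in the data (kefnonom → kefnonomori) adds -ori, so the same rule applies.
The other patterns: stems ending in -h double the final consonant and add -um; stems ending in -a repeat the first consonant+vowel as a prefix.
So tanom → tanomori.

tanomori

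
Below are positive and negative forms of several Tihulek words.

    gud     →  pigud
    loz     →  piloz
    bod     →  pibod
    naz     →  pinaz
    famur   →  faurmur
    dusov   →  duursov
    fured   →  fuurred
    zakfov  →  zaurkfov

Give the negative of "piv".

pipiv

gud and fured both end in -d yet inflect differently (pigud, fuurred), so the final letter is not what conditions the rule; the number of vowels is.
"piv" has 1 vowel. The stems with 1 vowel (gud → pigud, loz → piloz, bod → pibod) add the prefix pi-.
The other pattern: stems with 2 vowels insert -ur- after the first vowel.
So piv → pipiv.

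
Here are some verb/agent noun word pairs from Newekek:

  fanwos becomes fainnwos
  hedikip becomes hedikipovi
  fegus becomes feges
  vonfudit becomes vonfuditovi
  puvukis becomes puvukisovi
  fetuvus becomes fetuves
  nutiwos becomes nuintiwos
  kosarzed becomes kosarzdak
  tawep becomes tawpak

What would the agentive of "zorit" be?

puvukis and fanwos both end in -s yet inflect differently (puvukisovi, fainnwos), so the final letter is not what conditions the rule; the last vowel is.
"zorit" has last vowel 'i'. The stems whose last vowel is 'i' (hedikip → hedikipovi, vonfudit → vonfuditovi, puvukis → puvukisovi) add -ovi.
So zorit → zoritovi.

zoritovi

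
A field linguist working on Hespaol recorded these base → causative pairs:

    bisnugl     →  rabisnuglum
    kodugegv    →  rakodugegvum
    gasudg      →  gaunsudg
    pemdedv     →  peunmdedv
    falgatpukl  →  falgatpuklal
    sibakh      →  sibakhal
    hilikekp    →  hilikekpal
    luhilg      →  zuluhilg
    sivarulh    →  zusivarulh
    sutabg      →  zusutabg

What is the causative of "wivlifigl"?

kodugegv and pemdedv both end in -v yet inflect differently (rakodugegvum, peunmdedv), so the final letter is not what conditions the rule; the second-to-last letter is.
"wivlifigl" has second-to-last letter 'g'. The stems whose second-to-last letter is 'g' (bisnugl → rabisnuglum, kodugegv → rakodugegvum) add ra- … -um around the stem.
The other patterns: stems whose second-to-last letter is 'd' insert -un- after the first vowel; stems whose second-to-last letter is 'k' add -al; stems whose second-to-last letter is 'b' or 'l' add the prefix zu-.
So wivlifigl → rawivlifiglum.

rawivlifiglum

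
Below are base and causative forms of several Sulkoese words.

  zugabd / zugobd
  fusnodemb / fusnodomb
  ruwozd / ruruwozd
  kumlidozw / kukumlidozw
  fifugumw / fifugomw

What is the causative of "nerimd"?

ruwozd and zugabd both end in -d yet inflect differently (ruruwozd, zugobd), so the final letter is not what conditions the rule; the second-to-last letter is.
"nerimd" has second-to-last letter 'm'. The stems whose second-to-last letter is 'm' (fifugumw → fifugomw, fusnodemb → fusnodomb) change the last vowel to 'o'.
So nerimd → neromd.

neromd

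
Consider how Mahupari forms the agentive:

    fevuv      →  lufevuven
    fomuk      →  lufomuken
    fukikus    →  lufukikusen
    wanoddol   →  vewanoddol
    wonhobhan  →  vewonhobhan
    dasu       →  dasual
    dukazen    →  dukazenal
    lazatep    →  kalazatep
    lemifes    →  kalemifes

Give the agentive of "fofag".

lufofagen

wonhobhan and dukazen both end in -n yet inflect differently (vewonhobhan, dukazenal), so the final letter is not what conditions the rule; the first letter is.
"fofag" begins with f-. The stems beginning with f- (fevuv → lufevuven, fomuk → lufomuken, fukikus → lufukikusen) add lu- … -en around the stem.
So fofag → lufofagen.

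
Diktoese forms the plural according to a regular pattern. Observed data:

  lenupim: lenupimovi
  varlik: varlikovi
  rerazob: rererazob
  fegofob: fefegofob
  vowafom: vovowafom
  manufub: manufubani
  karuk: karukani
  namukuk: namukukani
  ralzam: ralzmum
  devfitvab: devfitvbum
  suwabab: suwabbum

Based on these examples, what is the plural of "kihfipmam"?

lenupim and vowafom both end in -m yet inflect differently (lenupimovi, vovowafom), so the final letter is not what conditions the rule; the last vowel is.
"kihfipmam" has last vowel 'a'. The stems whose last vowel is 'a' (ralzam → ralzmum, devfitvab → devfitvbum, suwabab → suwabbum) delete the last vowel and add -um.
So kihfipmam → kihfipmmum.

kihfipmmum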